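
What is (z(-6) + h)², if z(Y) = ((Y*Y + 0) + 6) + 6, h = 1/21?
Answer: 1018081/441 ≈ 2308.6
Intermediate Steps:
h = 1/21 ≈ 0.047619
z(Y) = 12 + Y² (z(Y) = ((Y² + 0) + 6) + 6 = (Y² + 6) + 6 = (6 + Y²) + 6 = 12 + Y²)
(z(-6) + h)² = ((12 + (-6)²) + 1/21)² = ((12 + 36) + 1/21)² = (48 + 1/21)² = (1009/21)² = 1018081/441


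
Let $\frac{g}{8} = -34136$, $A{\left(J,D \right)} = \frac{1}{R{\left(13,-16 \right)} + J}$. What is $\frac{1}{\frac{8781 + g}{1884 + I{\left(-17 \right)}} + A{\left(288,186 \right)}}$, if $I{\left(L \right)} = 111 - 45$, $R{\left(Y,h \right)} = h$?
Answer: $- \frac{265200}{35944777} \approx -0.007378$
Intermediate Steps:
$A{\left(J,D \right)} = \frac{1}{-16 + J}$
$I{\left(L \right)} = 66$
$g = -273088$ ($g = 8 \left(-34136\right) = -273088$)
$\frac{1}{\frac{8781 + g}{1884 + I{\left(-17 \right)}} + A{\left(288,186 \right)}} = \frac{1}{\frac{8781 - 273088}{1884 + 66} + \frac{1}{-16 + 288}} = \frac{1}{- \frac{264307}{1950} + \frac{1}{272}} = \frac{1}{- \frac{35944777}{265200}} = - \frac{265200}{35944777}$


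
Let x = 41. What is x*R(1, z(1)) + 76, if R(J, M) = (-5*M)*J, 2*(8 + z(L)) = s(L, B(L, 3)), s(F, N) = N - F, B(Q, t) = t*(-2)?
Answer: 4867/2 ≈ 2433.5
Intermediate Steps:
B(Q, t) = -2*t
z(L) = -11 - L/2 (z(L) = -8 + (-2*3 - L)/2 = -8 + (-6 - L)/2 = -8 + (-3 - L/2) = -11 - L/2)
R(J, M) = -5*J*M
x*R(1, z(1)) + 76 = 41*(-5*1*(-11 - ½*1)) + 76 = 41*(-5*1*(-11 - ½)) + 76 = 41*(-5*1*(-23/2)) + 76 = 41*(115/2) + 76 = 4715/2 + 76 = 4867/2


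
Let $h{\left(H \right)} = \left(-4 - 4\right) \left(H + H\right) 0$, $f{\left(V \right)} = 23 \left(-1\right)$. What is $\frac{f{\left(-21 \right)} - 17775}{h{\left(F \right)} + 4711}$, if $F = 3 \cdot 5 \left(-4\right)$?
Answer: $- \frac{17798}{4711} \approx -3.778$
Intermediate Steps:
$f{\left(V \right)} = -23$
$F = -60$ ($F = 15 \left(-4\right) = -60$)
$h{\left(H \right)} = 0$ ($h{\left(H \right)} = - 8 \cdot 2 H 0 = \left(-8\right) 0 = 0$)
$\frac{f{\left(-21 \right)} - 17775}{h{\left(F \right)} + 4711} = \frac{-23 - 17775}{0 + 4711} = - \frac{17798}{4711}$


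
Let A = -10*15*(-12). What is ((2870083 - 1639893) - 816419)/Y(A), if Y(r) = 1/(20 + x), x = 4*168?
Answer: 286329532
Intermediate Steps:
x = 672
A = 1800 (A = -150*(-12) = 1800)
Y(r) = 1/692 (Y(r) = 1/(20 + 672) = 1/692)
((2870083 - 1639893) - 816419)/Y(A) = ((2870083 - 1639893) - 816419)/(1/692) = (1230190 - 816419)*692 = 413771*692 = 286329532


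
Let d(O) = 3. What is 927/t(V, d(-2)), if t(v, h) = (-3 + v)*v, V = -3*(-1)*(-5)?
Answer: 103/30 ≈ 3.4333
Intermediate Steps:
V = -15 (V = 3*(-5) = -15)
t(v, h) = v*(-3 + v)
927/t(V, d(-2)) = 927/((-15*(-3 - 15))) = 927/((-15*(-18))) = 927/270 = 927*(1/270) = 103/30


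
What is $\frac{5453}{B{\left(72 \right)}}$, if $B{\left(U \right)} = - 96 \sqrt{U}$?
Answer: $- \frac{5453 \sqrt{2}}{1152} \approx -6.6942$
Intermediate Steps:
$\frac{5453}{B{\left(72 \right)}} = \frac{5453}{\left(-96\right) \sqrt{72}} = \frac{5453}{\left(-96\right) 6 \sqrt{2}} = \frac{5453}{\left(-576\right) \sqrt{2}} = 5453 \left(- \frac{\sqrt{2}}{1152}\right) = - \frac{5453 \sqrt{2}}{1152}$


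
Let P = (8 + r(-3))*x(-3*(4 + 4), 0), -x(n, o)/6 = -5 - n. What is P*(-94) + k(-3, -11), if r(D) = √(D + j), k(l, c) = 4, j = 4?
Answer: 96448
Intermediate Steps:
r(D) = √(4 + D) (r(D) = √(D + 4) = √(4 + D))
x(n, o) = 30 + 6*n (x(n, o) = -6*(-5 - n) = 30 + 6*n)
P = -1026 (P = (8 + √(4 - 3))*(30 + 6*(-3*(4 + 4))) = (8 + √1)*(30 + 6*(-3*8)) = (8 + 1)*(30 + 6*(-24)) = 9*(30 - 144) = 9*(-114) = -1026)
P*(-94) + k(-3, -11) = -1026*(-94) + 4 = 96444 + 4 = 96448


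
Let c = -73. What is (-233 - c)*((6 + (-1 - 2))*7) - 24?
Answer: -3384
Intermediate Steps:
(-233 - c)*((6 + (-1 - 2))*7) - 24 = (-233 - 1*(-73))*((6 + (-1 - 2))*7) - 24 = (-233 + 73)*((6 - 3)*7) - 24 = -480*7 - 24 = -160*21 - 24 = -3360 - 24 = -3384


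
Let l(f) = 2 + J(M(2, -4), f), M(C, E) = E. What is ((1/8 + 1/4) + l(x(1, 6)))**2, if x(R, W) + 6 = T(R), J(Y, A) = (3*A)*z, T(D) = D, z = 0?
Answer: 361/64 ≈ 5.6406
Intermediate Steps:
J(Y, A) = 0 (J(Y, A) = (3*A)*0 = 0)
x(R, W) = -6 + R
l(f) = 2 (l(f) = 2 + 0 = 2)
((1/8 + 1/4) + l(x(1, 6)))**2 = ((1/8 + 1/4) + 2)**2 = (3/8 + 2)**2 = (19/8)**2 = 361/64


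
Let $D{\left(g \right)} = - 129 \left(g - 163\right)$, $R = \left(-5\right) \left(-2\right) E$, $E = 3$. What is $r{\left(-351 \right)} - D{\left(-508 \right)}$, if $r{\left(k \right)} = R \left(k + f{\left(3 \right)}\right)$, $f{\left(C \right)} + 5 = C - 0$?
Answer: $-97149$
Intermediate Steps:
$f{\left(C \right)} = -5 + C$ ($f{\left(C \right)} = -5 + \left(C - 0\right) = -5 + \left(C + 0\right) = -5 + C$)
$R = 30$ ($R = \left(-5\right) \left(-2\right) 3 = 10 \cdot 3 = 30$)
$D{\left(g \right)} = 21027 - 129 g$ ($D{\left(g \right)} = - 129 \left(-163 + g\right) = 21027 - 129 g$)
$r{\left(k \right)} = -60 + 30 k$ ($r{\left(k \right)} = 30 \left(k + \left(-5 + 3\right)\right) = 30 \left(k - 2\right) = 30 \left(-2 + k\right) = -60 + 30 k$)
$r{\left(-351 \right)} - D{\left(-508 \right)} = \left(-60 + 30 \left(-351\right)\right) - \left(21027 - -65532\right) = \left(-60 - 10530\right) - \left(21027 + 65532\right) = -10590 - 86559 = -97149$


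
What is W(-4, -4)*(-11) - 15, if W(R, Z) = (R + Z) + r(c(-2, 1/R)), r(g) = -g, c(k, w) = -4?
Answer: 29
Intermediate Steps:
W(R, Z) = 4 + R + Z (W(R, Z) = (R + Z) - 1*(-4) = (R + Z) + 4 = 4 + R + Z)
W(-4, -4)*(-11) - 15 = (4 - 4 - 4)*(-11) - 15 = -4*(-11) - 15 = 44 - 15 = 29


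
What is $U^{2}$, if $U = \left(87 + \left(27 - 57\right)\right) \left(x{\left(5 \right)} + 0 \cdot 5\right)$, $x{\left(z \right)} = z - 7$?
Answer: $12996$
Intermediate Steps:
$x{\left(z \right)} = -7 + z$ ($x{\left(z \right)} = z - 7 = -7 + z$)
$U = -114$ ($U = \left(87 + \left(27 - 57\right)\right) \left(\left(-7 + 5\right) + 0 \cdot 5\right) = \left(87 + \left(27 - 57\right)\right) \left(-2 + 0\right) = \left(87 - 30\right) \left(-2\right) = 57 \left(-2\right) = -114$)
$U^{2} = \left(-114\right)^{2} = 12996$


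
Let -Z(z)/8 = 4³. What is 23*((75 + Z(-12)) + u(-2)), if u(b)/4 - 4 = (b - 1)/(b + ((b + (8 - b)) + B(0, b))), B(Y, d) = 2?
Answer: -19435/2 ≈ -9717.5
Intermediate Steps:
Z(z) = -512 (Z(z) = -8*4³ = -8*64 = -512)
u(b) = 16 + 4*(-1 + b)/(10 + b) (u(b) = 16 + 4*((b - 1)/(b + ((b + (8 - b)) + 2))) = 16 + 4*((-1 + b)/(b + (8 + 2))) = 16 + 4*((-1 + b)/(b + 10)) = 16 + 4*((-1 + b)/(10 + b)) = 16 + 4*(-1 + b)/(10 + b))
23*((75 + Z(-12)) + u(-2)) = 23*((75 - 512) + 4*(39 + 5*(-2))/(10 - 2)) = 23*(-437 + 4*(39 - 10)/8) = 23*(-437 + 4*(⅛)*29) = 23*(-437 + 29/2) = 23*(-845/2) = -19435/2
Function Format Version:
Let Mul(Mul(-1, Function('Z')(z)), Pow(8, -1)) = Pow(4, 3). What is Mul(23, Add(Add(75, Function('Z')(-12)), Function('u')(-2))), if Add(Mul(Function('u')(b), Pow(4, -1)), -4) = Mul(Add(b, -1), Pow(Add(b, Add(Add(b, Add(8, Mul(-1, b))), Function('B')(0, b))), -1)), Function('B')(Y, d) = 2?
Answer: Rational(-19435, 2) ≈ -9717.5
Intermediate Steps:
Function('Z')(z) = -512 (Function('Z')(z) = Mul(-8, Pow(4, 3)) = Mul(-8, 64) = -512)
Function('u')(b) = Add(16, Mul(4, Pow(Add(10, b), -1), Add(-1, b))) (Function('u')(b) = Add(16, Mul(4, Mul(Add(b, -1), Pow(Add(b, Add(Add(b, Add(8, Mul(-1, b))), 2)), -1)))) = Add(16, Mul(4, Mul(Add(-1, b), Pow(Add(b, Add(8, 2)), -1)))) = Add(16, Mul(4, Mul(Add(-1, b), Pow(Add(b, 10), -1)))) = Add(16, Mul(4, Mul(Add(-1, b), Pow(Add(10, b), -1)))) = Add(16, Mul(4, Mul(Pow(Add(10, b), -1), Add(-1, b)))) = Add(16, Mul(4, Pow(Add(10, b), -1), Add(-1, b))))
Mul(23, Add(Add(75, Function('Z')(-12)), Function('u')(-2))) = Mul(23, Add(Add(75, -512), Mul(4, Pow(Add(10, -2), -1), Add(39, Mul(5, -2))))) = Mul(23, Add(-437, Mul(4, Pow(8, -1), Add(39, -10)))) = Mul(23, Add(-437, Mul(4, Rational(1, 8), 29))) = Mul(23, Add(-437, Rational(29, 2))) = Mul(23, Rational(-845, 2)) = Rational(-19435, 2)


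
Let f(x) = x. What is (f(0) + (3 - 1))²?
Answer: 4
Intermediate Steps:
(f(0) + (3 - 1))² = (0 + (3 - 1))² = (0 + 2)² = 2² = 4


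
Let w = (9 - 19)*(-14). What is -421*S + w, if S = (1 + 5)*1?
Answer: -2386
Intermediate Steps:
w = 140 (w = -10*(-14) = 140)
S = 6 (S = 6*1 = 6)
-421*S + w = -421*6 + 140 = -2526 + 140 = -2386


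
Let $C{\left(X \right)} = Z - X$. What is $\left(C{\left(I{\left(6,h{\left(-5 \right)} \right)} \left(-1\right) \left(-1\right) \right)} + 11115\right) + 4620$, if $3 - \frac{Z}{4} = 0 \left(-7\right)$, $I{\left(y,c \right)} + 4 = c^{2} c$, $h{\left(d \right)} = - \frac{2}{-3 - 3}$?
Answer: $\frac{425276}{27} \approx 15751.0$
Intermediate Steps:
$h{\left(d \right)} = \frac{1}{3}$ ($h{\left(d \right)} = - \frac{2}{-3 - 3} = - \frac{2}{-6} = \left(-2\right) \left(- \frac{1}{6}\right) = \frac{1}{3}$)
$I{\left(y,c \right)} = -4 + c^{3}$ ($I{\left(y,c \right)} = -4 + c^{2} c = -4 + c^{3}$)
$Z = 12$ ($Z = 12 - 4 \cdot 0 \left(-7\right) = 12 - 0 = 12 + 0 = 12$)
$C{\left(X \right)} = 12 - X$
$\left(C{\left(I{\left(6,h{\left(-5 \right)} \right)} \left(-1\right) \left(-1\right) \right)} + 11115\right) + 4620 = \left(\left(12 - \left(-4 + \left(\frac{1}{3}\right)^{3}\right) \left(-1\right) \left(-1\right)\right) + 11115\right) + 4620 = \left(\left(12 - \left(-4 + \frac{1}{27}\right) \left(-1\right) \left(-1\right)\right) + 11115\right) + 4620 = \left(\left(12 - \left(- \frac{107}{27}\right) \left(-1\right) \left(-1\right)\right) + 11115\right) + 4620 = \left(\left(12 - \frac{107}{27} \left(-1\right)\right) + 11115\right) + 4620 = \left(\left(12 - - \frac{107}{27}\right) + 11115\right) + 4620 = \left(\left(12 + \frac{107}{27}\right) + 11115\right) + 4620 = \left(\frac{431}{27} + 11115\right) + 4620 = \frac{300536}{27} + 4620 = \frac{425276}{27}$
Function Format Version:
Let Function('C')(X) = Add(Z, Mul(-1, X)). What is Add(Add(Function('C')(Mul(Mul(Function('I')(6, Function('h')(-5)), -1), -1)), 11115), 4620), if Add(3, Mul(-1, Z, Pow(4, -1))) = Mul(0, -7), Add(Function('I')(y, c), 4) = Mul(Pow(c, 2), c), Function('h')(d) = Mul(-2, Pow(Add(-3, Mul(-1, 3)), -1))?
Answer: Rational(425276, 27) ≈ 15751.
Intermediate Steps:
Function('h')(d) = Rational(1, 3) (Function('h')(d) = Mul(-2, Pow(Add(-3, -3), -1)) = Mul(-2, Pow(-6, -1)) = Mul(-2, Rational(-1, 6)) = Rational(1, 3))
Function('I')(y, c) = Add(-4, Pow(c, 3)) (Function('I')(y, c) = Add(-4, Mul(Pow(c, 2), c)) = Add(-4, Pow(c, 3)))
Z = 12 (Z = Add(12, Mul(-4, Mul(0, -7))) = Add(12, Mul(-4, 0)) = Add(12, 0) = 12)
Function('C')(X) = Add(12, Mul(-1, X))
Add(Add(Function('C')(Mul(Mul(Function('I')(6, Function('h')(-5)), -1), -1)), 11115), 4620) = Add(Add(Add(12, Mul(-1, Mul(Mul(Add(-4, Pow(Rational(1, 3), 3)), -1), -1))), 11115), 4620) = Add(Add(Add(12, Mul(-1, Mul(Mul(Add(-4, Rational(1, 27)), -1), -1))), 11115), 4620) = Add(Add(Add(12, Mul(-1, Mul(Mul(Rational(-107, 27), -1), -1))), 11115), 4620) = Add(Add(Add(12, Mul(-1, Mul(Rational(107, 27), -1))), 11115), 4620) = Add(Add(Add(12, Mul(-1, Rational(-107, 27))), 11115), 4620) = Add(Add(Add(12, Rational(107, 27)), 11115), 4620) = Add(Add(Rational(431, 27), 11115), 4620) = Add(Rational(300536, 27), 4620) = Rational(425276, 27)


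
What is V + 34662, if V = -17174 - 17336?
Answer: 152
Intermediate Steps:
V = -34510
V + 34662 = -34510 + 34662 = 152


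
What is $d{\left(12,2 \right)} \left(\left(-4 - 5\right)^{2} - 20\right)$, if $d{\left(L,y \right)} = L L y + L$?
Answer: $18300$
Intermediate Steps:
$d{\left(L,y \right)} = L + y L^{2}$ ($d{\left(L,y \right)} = L^{2} y + L = y L^{2} + L = L + y L^{2}$)
$d{\left(12,2 \right)} \left(\left(-4 - 5\right)^{2} - 20\right) = 12 \left(1 + 12 \cdot 2\right) \left(\left(-4 - 5\right)^{2} - 20\right) = 12 \left(1 + 24\right) \left(\left(-9\right)^{2} - 20\right) = 12 \cdot 25 \left(81 - 20\right) = 300 \cdot 61 = 18300$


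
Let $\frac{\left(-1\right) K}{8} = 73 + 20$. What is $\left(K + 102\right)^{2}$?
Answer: $412164$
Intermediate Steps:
$K = -744$ ($K = - 8 \left(73 + 20\right) = \left(-8\right) 93 = -744$)
$\left(K + 102\right)^{2} = \left(-744 + 102\right)^{2} = \left(-642\right)^{2} = 412164$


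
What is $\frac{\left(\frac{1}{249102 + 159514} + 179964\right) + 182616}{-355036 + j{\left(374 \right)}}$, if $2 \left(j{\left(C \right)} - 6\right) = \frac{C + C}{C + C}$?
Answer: $- \frac{148155989281}{145070734172} \approx -1.0213$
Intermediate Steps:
$j{\left(C \right)} = \frac{13}{2}$ ($j{\left(C \right)} = 6 + \frac{\left(C + C\right) \frac{1}{C + C}}{2} = 6 + \frac{2 C \frac{1}{2 C}}{2} = 6 + \frac{1}{2} \cdot 1 = 6 + \frac{1}{2} = \frac{13}{2}$)
$\frac{\left(\frac{1}{249102 + 159514} + 179964\right) + 182616}{-355036 + j{\left(374 \right)}} = \frac{\left(\frac{1}{249102 + 159514} + 179964\right) + 182616}{-355036 + \frac{13}{2}} = \frac{\left(\frac{1}{408616} + 179964\right) + 182616}{- \frac{710059}{2}} = \left(\left(\frac{1}{408616} + 179964\right) + 182616\right) \left(- \frac{2}{710059}\right) = \left(\frac{73536169825}{408616} + 182616\right) \left(- \frac{2}{710059}\right) = \frac{148155989281}{408616} \left(- \frac{2}{710059}\right) = - \frac{148155989281}{145070734172}$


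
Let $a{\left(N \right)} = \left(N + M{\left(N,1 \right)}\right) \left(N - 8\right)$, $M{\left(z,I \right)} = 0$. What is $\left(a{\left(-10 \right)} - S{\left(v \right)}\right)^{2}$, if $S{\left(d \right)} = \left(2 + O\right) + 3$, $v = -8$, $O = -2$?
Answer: $31329$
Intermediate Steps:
$S{\left(d \right)} = 3$ ($S{\left(d \right)} = \left(2 - 2\right) + 3 = 0 + 3 = 3$)
$a{\left(N \right)} = N \left(-8 + N\right)$ ($a{\left(N \right)} = \left(N + 0\right) \left(N - 8\right) = N \left(-8 + N\right)$)
$\left(a{\left(-10 \right)} - S{\left(v \right)}\right)^{2} = \left(- 10 \left(-8 - 10\right) - 3\right)^{2} = \left(\left(-10\right) \left(-18\right) - 3\right)^{2} = \left(180 - 3\right)^{2} = 177^{2} = 31329$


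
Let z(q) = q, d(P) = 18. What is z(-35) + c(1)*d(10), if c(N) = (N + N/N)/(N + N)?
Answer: -17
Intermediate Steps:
c(N) = (1 + N)/(2*N) (c(N) = (N + 1)/((2*N)) = (1 + N)*(1/(2*N)) = (1 + N)/(2*N))
z(-35) + c(1)*d(10) = -35 + ((1/2)*(1 + 1)/1)*18 = -35 + ((1/2)*1*2)*18 = -35 + 1*18 = -35 + 18 = -17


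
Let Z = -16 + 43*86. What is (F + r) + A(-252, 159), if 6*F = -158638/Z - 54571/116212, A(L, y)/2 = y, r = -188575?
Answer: -241670640843103/1283677752 ≈ -1.8826e+5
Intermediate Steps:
A(L, y) = 2*y
Z = 3682 (Z = -16 + 3698 = 3682)
F = -9318284839/1283677752 (F = (-158638/3682 - 54571/116212)/6 = (-158638*1/3682 - 54571*1/116212)/6 = (-79319/1841 - 54571/116212)/6 = (⅙)*(-9318284839/213946292) = -9318284839/1283677752 ≈ -7.2591)
(F + r) + A(-252, 159) = (-9318284839/1283677752 - 188575) + 2*159 = -242078850368239/1283677752 + 318 = -241670640843103/1283677752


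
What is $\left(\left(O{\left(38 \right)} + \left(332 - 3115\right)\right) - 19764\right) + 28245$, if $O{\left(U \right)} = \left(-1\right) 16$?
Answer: $5682$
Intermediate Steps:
$O{\left(U \right)} = -16$
$\left(\left(O{\left(38 \right)} + \left(332 - 3115\right)\right) - 19764\right) + 28245 = \left(\left(-16 + \left(332 - 3115\right)\right) - 19764\right) + 28245 = \left(\left(-16 - 2783\right) - 19764\right) + 28245 = \left(-2799 - 19764\right) + 28245 = -22563 + 28245 = 5682$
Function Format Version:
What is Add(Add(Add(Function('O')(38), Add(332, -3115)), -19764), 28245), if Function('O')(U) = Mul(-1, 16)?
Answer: 5682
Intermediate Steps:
Function('O')(U) = -16
Add(Add(Add(Function('O')(38), Add(332, -3115)), -19764), 28245) = Add(Add(Add(-16, Add(332, -3115)), -19764), 28245) = Add(Add(Add(-16, -2783), -19764), 28245) = Add(Add(-2799, -19764), 28245) = Add(-22563, 28245) = 5682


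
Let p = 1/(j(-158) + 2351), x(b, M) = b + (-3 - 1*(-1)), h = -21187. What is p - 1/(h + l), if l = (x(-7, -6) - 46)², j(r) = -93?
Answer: 5105/10252449 ≈ 0.00049793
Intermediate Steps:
x(b, M) = -2 + b (x(b, M) = b + (-3 + 1) = b - 2 = -2 + b)
l = 3025 (l = ((-2 - 7) - 46)² = (-9 - 46)² = (-55)² = 3025)
p = 1/2258 (p = 1/(-93 + 2351) = 1/2258 ≈ 0.00044287)
p - 1/(h + l) = 1/2258 - 1/(-21187 + 3025) = 1/2258 - 1/(-18162) = 1/2258 - 1*(-1/18162) = 1/2258 + 1/18162 = 5105/10252449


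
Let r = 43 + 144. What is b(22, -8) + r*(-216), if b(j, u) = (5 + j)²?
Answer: -39663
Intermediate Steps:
r = 187
b(22, -8) + r*(-216) = (5 + 22)² + 187*(-216) = 27² - 40392 = 729 - 40392 = -39663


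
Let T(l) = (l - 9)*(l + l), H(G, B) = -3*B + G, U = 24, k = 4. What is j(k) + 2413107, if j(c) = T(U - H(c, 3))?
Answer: 2414267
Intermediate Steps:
H(G, B) = G - 3*B
T(l) = 2*l*(-9 + l) (T(l) = (-9 + l)*(2*l) = 2*l*(-9 + l))
j(c) = 2*(24 - c)*(33 - c) (j(c) = 2*(24 - (c - 3*3))*(-9 + (24 - (c - 3*3))) = 2*(24 - (c - 9))*(-9 + (24 - (c - 9))) = 2*(24 - (-9 + c))*(-9 + (24 - (-9 + c))) = 2*(24 + (9 - c))*(-9 + (24 + (9 - c))) = 2*(33 - c)*(-9 + (33 - c)) = 2*(33 - c)*(24 - c) = 2*(24 - c)*(33 - c))
j(k) + 2413107 = 2*(-33 + 4)*(-24 + 4) + 2413107 = 2*(-29)*(-20) + 2413107 = 1160 + 2413107 = 2414267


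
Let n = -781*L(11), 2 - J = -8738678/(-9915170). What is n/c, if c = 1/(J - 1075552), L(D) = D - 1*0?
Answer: 45808371064120599/4957585 ≈ 9.2401e+9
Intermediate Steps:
L(D) = D (L(D) = D + 0 = D)
J = 5545831/4957585 (J = 2 - (-8738678)/(-9915170) = 2 - (-8738678)*(-1)/9915170 = 2 - 1*4369339/4957585 = 2 - 4369339/4957585 = 5545831/4957585 ≈ 1.1187)
n = -8591 (n = -781*11 = -8591)
c = -4957585/5332134916089 (c = 1/(5545831/4957585 - 1075552) = 1/(-5332134916089/4957585) = -4957585/5332134916089 ≈ -9.2976e-7)
n/c = -8591/(-4957585/5332134916089) = -8591*(-5332134916089/4957585) = 45808371064120599/4957585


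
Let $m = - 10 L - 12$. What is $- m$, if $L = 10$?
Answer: $112$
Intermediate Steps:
$m = -112$ ($m = \left(-10\right) 10 - 12 = -100 - 12 = -112$)
$- m = \left(-1\right) \left(-112\right) = 112$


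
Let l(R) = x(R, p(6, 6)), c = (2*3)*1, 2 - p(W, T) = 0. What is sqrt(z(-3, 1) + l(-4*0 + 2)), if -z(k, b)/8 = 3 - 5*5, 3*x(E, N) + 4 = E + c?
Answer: 2*sqrt(399)/3 ≈ 13.317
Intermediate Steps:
p(W, T) = 2 (p(W, T) = 2 - 1*0 = 2 + 0 = 2)
c = 6 (c = 6*1 = 6)
x(E, N) = 2/3 + E/3 (x(E, N) = -4/3 + (E + 6)/3 = -4/3 + (6 + E)/3 = -4/3 + (2 + E/3) = 2/3 + E/3)
z(k, b) = 176 (z(k, b) = -8*(3 - 5*5) = -8*(3 - 25) = -8*(-22) = 176)
l(R) = 2/3 + R/3
sqrt(z(-3, 1) + l(-4*0 + 2)) = sqrt(176 + (2/3 + (-4*0 + 2)/3)) = sqrt(176 + (2/3 + (0 + 2)/3)) = sqrt(176 + (2/3 + (1/3)*2)) = sqrt(176 + (2/3 + 2/3)) = sqrt(176 + 4/3) = sqrt(532/3) = 2*sqrt(399)/3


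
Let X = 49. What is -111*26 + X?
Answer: -2837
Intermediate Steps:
-111*26 + X = -111*26 + 49 = -2886 + 49 = -2837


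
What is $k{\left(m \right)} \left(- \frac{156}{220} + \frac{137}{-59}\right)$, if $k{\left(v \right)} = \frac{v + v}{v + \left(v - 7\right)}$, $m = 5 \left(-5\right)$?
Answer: $- \frac{98360}{36993} \approx -2.6589$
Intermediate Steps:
$m = -25$
$k{\left(v \right)} = \frac{2 v}{-7 + 2 v}$ ($k{\left(v \right)} = \frac{2 v}{v + \left(-7 + v\right)} = \frac{2 v}{-7 + 2 v}$)
$k{\left(m \right)} \left(- \frac{156}{220} + \frac{137}{-59}\right) = 2 \left(-25\right) \frac{1}{-7 + 2 \left(-25\right)} \left(- \frac{156}{220} + \frac{137}{-59}\right) = 2 \left(-25\right) \frac{1}{-7 - 50} \left(\left(-156\right) \frac{1}{220} + 137 \left(- \frac{1}{59}\right)\right) = 2 \left(-25\right) \frac{1}{-57} \left(- \frac{39}{55} - \frac{137}{59}\right) = 2 \left(-25\right) \left(- \frac{1}{57}\right) \left(- \frac{9836}{3245}\right) = \frac{50}{57} \left(- \frac{9836}{3245}\right) = - \frac{98360}{36993}$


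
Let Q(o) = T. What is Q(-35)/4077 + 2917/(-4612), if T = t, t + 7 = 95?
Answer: -11486753/18803124 ≈ -0.61090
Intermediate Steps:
t = 88 (t = -7 + 95 = 88)
T = 88
Q(o) = 88
Q(-35)/4077 + 2917/(-4612) = 88/4077 + 2917/(-4612) = 88*(1/4077) + 2917*(-1/4612) = 88/4077 - 2917/4612 = -11486753/18803124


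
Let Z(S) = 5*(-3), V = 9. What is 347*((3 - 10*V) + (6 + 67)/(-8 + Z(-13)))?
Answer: -719678/23 ≈ -31290.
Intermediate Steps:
Z(S) = -15
347*((3 - 10*V) + (6 + 67)/(-8 + Z(-13))) = 347*((3 - 10*9) + (6 + 67)/(-8 - 15)) = 347*((3 - 90) + 73/(-23)) = 347*(-87 + 73*(-1/23)) = 347*(-87 - 73/23) = 347*(-2074/23) = -719678/23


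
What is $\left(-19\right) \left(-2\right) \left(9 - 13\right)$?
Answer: $-152$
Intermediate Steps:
$\left(-19\right) \left(-2\right) \left(9 - 13\right) = 38 \left(9 - 13\right) = 38 \left(-4\right) = -152$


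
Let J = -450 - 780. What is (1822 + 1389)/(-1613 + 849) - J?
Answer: 936509/764 ≈ 1225.8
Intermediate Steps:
J = -1230
(1822 + 1389)/(-1613 + 849) - J = (1822 + 1389)/(-1613 + 849) - 1*(-1230) = 3211/(-764) + 1230 = 3211*(-1/764) + 1230 = -3211/764 + 1230 = 936509/764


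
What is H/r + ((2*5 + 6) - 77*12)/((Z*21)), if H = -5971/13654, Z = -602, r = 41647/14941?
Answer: -305747291579/3594424880298 ≈ -0.085062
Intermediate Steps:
r = 41647/14941 (r = 41647*(1/14941) = 41647/14941 ≈ 2.7874)
H = -5971/13654 (H = -5971*1/13654 = -5971/13654 ≈ -0.43731)
H/r + ((2*5 + 6) - 77*12)/((Z*21)) = -5971/(13654*41647/14941) + ((2*5 + 6) - 77*12)/((-602*21)) = -5971/13654*14941/41647 + ((10 + 6) - 924)/(-12642) = -89212711/568648138 + (16 - 924)*(-1/12642) = -89212711/568648138 - 908*(-1/12642) = -89212711/568648138 + 454/6321 = -305747291579/3594424880298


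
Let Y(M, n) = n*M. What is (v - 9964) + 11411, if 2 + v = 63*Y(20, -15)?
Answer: -17455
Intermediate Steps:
Y(M, n) = M*n
v = -18902 (v = -2 + 63*(20*(-15)) = -2 + 63*(-300) = -2 - 18900 = -18902)
(v - 9964) + 11411 = (-18902 - 9964) + 11411 = -28866 + 11411 = -17455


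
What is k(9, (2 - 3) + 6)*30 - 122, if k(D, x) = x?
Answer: 28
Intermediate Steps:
k(9, (2 - 3) + 6)*30 - 122 = ((2 - 3) + 6)*30 - 122 = (-1 + 6)*30 - 122 = 5*30 - 122 = 150 - 122 = 28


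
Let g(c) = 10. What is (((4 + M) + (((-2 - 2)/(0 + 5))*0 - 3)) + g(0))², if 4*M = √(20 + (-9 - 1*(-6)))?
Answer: (44 + √17)²/16 ≈ 144.74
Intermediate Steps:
M = √17/4 (M = √(20 + (-9 - 1*(-6)))/4 = √(20 + (-9 + 6))/4 = √(20 - 3)/4 = √17/4 ≈ 1.0308)
(((4 + M) + (((-2 - 2)/(0 + 5))*0 - 3)) + g(0))² = (((4 + √17/4) + (((-2 - 2)/(0 + 5))*0 - 3)) + 10)² = (((4 + √17/4) + (-4/5*0 - 3)) + 10)² = (((4 + √17/4) + (-4*⅕*0 - 3)) + 10)² = (((4 + √17/4) + (-⅘*0 - 3)) + 10)² = (((4 + √17/4) + (0 - 3)) + 10)² = (((4 + √17/4) - 3) + 10)² = ((1 + √17/4) + 10)² = (11 + √17/4)²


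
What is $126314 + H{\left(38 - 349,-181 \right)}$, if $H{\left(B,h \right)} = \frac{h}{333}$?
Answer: $\frac{42062381}{333} \approx 1.2631 \cdot 10^{5}$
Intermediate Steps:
$H{\left(B,h \right)} = \frac{h}{333}$ ($H{\left(B,h \right)} = h \frac{1}{333} = \frac{h}{333}$)
$126314 + H{\left(38 - 349,-181 \right)} = 126314 + \frac{1}{333} \left(-181\right) = 126314 - \frac{181}{333} = \frac{42062381}{333}$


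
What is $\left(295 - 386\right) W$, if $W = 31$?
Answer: $-2821$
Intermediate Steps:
$\left(295 - 386\right) W = \left(295 - 386\right) 31 = \left(-91\right) 31 = -2821$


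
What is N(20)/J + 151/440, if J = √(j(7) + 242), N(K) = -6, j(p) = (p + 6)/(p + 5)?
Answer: 151/440 - 12*√8751/2917 ≈ -0.041652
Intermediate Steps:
j(p) = (6 + p)/(5 + p)
J = √8751/6 (J = √((6 + 7)/(5 + 7) + 242) = √(13/12 + 242) = √(2917/12) = √8751/6 ≈ 15.591)
N(20)/J + 151/440 = -6*2*√8751/2917 + 151/440 = -12*√8751/2917 + 151*(1/440) = -12*√8751/2917 + 151/440 = 151/440 - 12*√8751/2917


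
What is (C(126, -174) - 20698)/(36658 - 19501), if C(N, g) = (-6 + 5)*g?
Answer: -2932/2451 ≈ -1.1962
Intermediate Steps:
C(N, g) = -g
(C(126, -174) - 20698)/(36658 - 19501) = (-1*(-174) - 20698)/(36658 - 19501) = (174 - 20698)/17157 = -20524*1/17157 = -2932/2451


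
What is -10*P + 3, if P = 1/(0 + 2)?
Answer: -2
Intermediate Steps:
P = 1/2 ≈ 0.50000
-10*P + 3 = -10*1/2 + 3 = -5 + 3 = -2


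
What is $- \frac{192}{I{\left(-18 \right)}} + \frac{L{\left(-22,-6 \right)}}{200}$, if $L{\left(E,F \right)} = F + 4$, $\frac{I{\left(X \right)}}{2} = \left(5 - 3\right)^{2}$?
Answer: $- \frac{2401}{100} \approx -24.01$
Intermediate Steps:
$I{\left(X \right)} = 8$ ($I{\left(X \right)} = 2 \left(5 - 3\right)^{2} = 2 \cdot 2^{2} = 2 \cdot 4 = 8$)
$L{\left(E,F \right)} = 4 + F$
$- \frac{192}{I{\left(-18 \right)}} + \frac{L{\left(-22,-6 \right)}}{200} = - \frac{192}{8} + \frac{4 - 6}{200} = \left(-192\right) \frac{1}{8} - \frac{1}{100} = -24 - \frac{1}{100} = - \frac{2401}{100}$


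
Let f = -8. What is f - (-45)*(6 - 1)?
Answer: 217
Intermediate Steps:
f - (-45)*(6 - 1) = -8 - (-45)*(6 - 1) = -8 - (-45)*5 = -8 - 9*(-25) = -8 + 225 = 217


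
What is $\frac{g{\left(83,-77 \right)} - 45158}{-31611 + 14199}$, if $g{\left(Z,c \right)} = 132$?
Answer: $\frac{22513}{8706} \approx 2.5859$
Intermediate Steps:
$\frac{g{\left(83,-77 \right)} - 45158}{-31611 + 14199} = \frac{132 - 45158}{-31611 + 14199} = - \frac{45026}{-17412} = \left(-45026\right) \left(- \frac{1}{17412}\right) = \frac{22513}{8706}$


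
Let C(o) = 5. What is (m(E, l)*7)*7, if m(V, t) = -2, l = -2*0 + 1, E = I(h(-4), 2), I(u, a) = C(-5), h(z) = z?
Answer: -98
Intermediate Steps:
I(u, a) = 5
E = 5
l = 1 (l = 0 + 1 = 1)
(m(E, l)*7)*7 = -2*7*7 = -14*7 = -98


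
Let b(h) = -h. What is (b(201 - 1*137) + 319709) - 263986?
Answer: 55659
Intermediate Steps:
(b(201 - 1*137) + 319709) - 263986 = (-(201 - 1*137) + 319709) - 263986 = (-(201 - 137) + 319709) - 263986 = (-1*64 + 319709) - 263986 = (-64 + 319709) - 263986 = 319645 - 263986 = 55659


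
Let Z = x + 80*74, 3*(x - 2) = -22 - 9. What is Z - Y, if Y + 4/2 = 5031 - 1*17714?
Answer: 55790/3 ≈ 18597.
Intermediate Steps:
x = -25/3 (x = 2 + (-22 - 9)/3 = 2 + (⅓)*(-31) = 2 - 31/3 = -25/3 ≈ -8.3333)
Y = -12685 (Y = -2 + (5031 - 1*17714) = -2 + (5031 - 17714) = -2 - 12683 = -12685)
Z = 17735/3 (Z = -25/3 + 80*74 = -25/3 + 5920 = 17735/3 ≈ 5911.7)
Z - Y = 17735/3 - 1*(-12685) = 17735/3 + 12685 = 55790/3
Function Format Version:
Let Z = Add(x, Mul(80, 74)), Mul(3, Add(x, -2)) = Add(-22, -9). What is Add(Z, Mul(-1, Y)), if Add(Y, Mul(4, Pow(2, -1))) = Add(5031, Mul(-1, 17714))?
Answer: Rational(55790, 3) ≈ 18597.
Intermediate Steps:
x = Rational(-25, 3) (x = Add(2, Mul(Rational(1, 3), Add(-22, -9))) = Add(2, Mul(Rational(1, 3), -31)) = Add(2, Rational(-31, 3)) = Rational(-25, 3) ≈ -8.3333)
Y = -12685 (Y = Add(-2, Add(5031, Mul(-1, 17714))) = Add(-2, Add(5031, -17714)) = Add(-2, -12683) = -12685)
Z = Rational(17735, 3) (Z = Add(Rational(-25, 3), Mul(80, 74)) = Add(Rational(-25, 3), 5920) = Rational(17735, 3) ≈ 5911.7)
Add(Z, Mul(-1, Y)) = Add(Rational(17735, 3), Mul(-1, -12685)) = Add(Rational(17735, 3), 12685) = Rational(55790, 3)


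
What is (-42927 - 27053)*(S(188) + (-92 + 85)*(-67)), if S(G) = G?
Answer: -45976860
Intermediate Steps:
(-42927 - 27053)*(S(188) + (-92 + 85)*(-67)) = (-42927 - 27053)*(188 + (-92 + 85)*(-67)) = -69980*(188 - 7*(-67)) = -69980*(188 + 469) = -69980*657 = -45976860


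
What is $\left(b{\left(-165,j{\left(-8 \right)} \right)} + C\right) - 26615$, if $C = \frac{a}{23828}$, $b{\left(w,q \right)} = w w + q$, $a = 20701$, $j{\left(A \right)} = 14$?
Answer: $\frac{14889373}{23828} \approx 624.87$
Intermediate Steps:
$b{\left(w,q \right)} = q + w^{2}$ ($b{\left(w,q \right)} = w^{2} + q = q + w^{2}$)
$C = \frac{20701}{23828} \approx 0.86877$
$\left(b{\left(-165,j{\left(-8 \right)} \right)} + C\right) - 26615 = \left(\left(14 + \left(-165\right)^{2}\right) + \frac{20701}{23828}\right) - 26615 = \left(\left(14 + 27225\right) + \frac{20701}{23828}\right) - 26615 = \left(27239 + \frac{20701}{23828}\right) - 26615 = \frac{649071593}{23828} - 26615 = \frac{14889373}{23828}$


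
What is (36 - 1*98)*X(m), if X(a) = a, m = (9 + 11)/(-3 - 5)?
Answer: 155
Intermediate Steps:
m = -5/2 (m = 20/(-8) = 20*(-1/8) = -5/2 ≈ -2.5000)
(36 - 1*98)*X(m) = (36 - 1*98)*(-5/2) = (36 - 98)*(-5/2) = -62*(-5/2) = 155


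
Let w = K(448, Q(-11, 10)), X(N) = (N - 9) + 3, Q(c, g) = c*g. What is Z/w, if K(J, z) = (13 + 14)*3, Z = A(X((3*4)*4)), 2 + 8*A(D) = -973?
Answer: -325/216 ≈ -1.5046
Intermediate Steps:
X(N) = -6 + N (X(N) = (-9 + N) + 3 = -6 + N)
A(D) = -975/8 (A(D) = -¼ + (⅛)*(-973) = -¼ - 973/8 = -975/8)
Z = -975/8 ≈ -121.88
K(J, z) = 81 (K(J, z) = 27*3 = 81)
w = 81
Z/w = -975/8/81 = -975/8*1/81 = -325/216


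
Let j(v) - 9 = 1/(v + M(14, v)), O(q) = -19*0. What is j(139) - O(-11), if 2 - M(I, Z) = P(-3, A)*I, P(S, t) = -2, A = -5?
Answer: 1522/169 ≈ 9.0059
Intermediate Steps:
M(I, Z) = 2 + 2*I (M(I, Z) = 2 - (-2)*I = 2 + 2*I)
O(q) = 0
j(v) = 9 + 1/(30 + v) (j(v) = 9 + 1/(v + (2 + 2*14)) = 9 + 1/(v + (2 + 28)) = 9 + 1/(v + 30) = 9 + 1/(30 + v))
j(139) - O(-11) = (271 + 9*139)/(30 + 139) - 1*0 = (271 + 1251)/169 + 0 = (1/169)*1522 + 0 = 1522/169 + 0 = 1522/169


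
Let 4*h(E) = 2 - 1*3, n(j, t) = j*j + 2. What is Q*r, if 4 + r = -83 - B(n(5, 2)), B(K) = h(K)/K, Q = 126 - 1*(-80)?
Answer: -967685/54 ≈ -17920.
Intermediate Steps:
n(j, t) = 2 + j**2 (n(j, t) = j**2 + 2 = 2 + j**2)
h(E) = -1/4 (h(E) = (2 - 1*3)/4 = (2 - 3)/4 = (1/4)*(-1) = -1/4)
Q = 206 (Q = 126 + 80 = 206)
B(K) = -1/(4*K)
r = -9395/108 (r = -4 + (-83 - (-1)/(4*(2 + 5**2))) = -4 + (-83 - (-1)/(4*(2 + 25))) = -4 + (-83 - (-1)/(4*27)) = -4 + (-83 - 1*(-1/108)) = -4 + (-83 + 1/108) = -4 - 8963/108 = -9395/108 ≈ -86.991)
Q*r = 206*(-9395/108) = -967685/54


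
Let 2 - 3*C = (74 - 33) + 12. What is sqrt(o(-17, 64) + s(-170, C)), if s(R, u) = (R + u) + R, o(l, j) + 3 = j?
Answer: 2*I*sqrt(74) ≈ 17.205*I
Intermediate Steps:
o(l, j) = -3 + j
C = -17 (C = 2/3 - ((74 - 33) + 12)/3 = 2/3 - (41 + 12)/3 = 2/3 - 1/3*53 = 2/3 - 53/3 = -17)
s(R, u) = u + 2*R
sqrt(o(-17, 64) + s(-170, C)) = sqrt((-3 + 64) + (-17 + 2*(-170))) = sqrt(61 + (-17 - 340)) = sqrt(61 - 357) = sqrt(-296) = 2*I*sqrt(74)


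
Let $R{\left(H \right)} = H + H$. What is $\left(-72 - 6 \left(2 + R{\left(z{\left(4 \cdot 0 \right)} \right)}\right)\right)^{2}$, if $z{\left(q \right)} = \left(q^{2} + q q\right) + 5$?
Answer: $20736$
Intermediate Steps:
$z{\left(q \right)} = 5 + 2 q^{2}$ ($z{\left(q \right)} = \left(q^{2} + q^{2}\right) + 5 = 2 q^{2} + 5 = 5 + 2 q^{2}$)
$R{\left(H \right)} = 2 H$
$\left(-72 - 6 \left(2 + R{\left(z{\left(4 \cdot 0 \right)} \right)}\right)\right)^{2} = \left(-72 - 6 \left(2 + 2 \left(5 + 2 \left(4 \cdot 0\right)^{2}\right)\right)\right)^{2} = \left(-72 - 6 \left(2 + 2 \left(5 + 2 \cdot 0^{2}\right)\right)\right)^{2} = \left(-72 - 6 \left(2 + 2 \left(5 + 2 \cdot 0\right)\right)\right)^{2} = \left(-72 - 6 \left(2 + 2 \left(5 + 0\right)\right)\right)^{2} = \left(-72 - 6 \left(2 + 2 \cdot 5\right)\right)^{2} = \left(-72 - 6 \left(2 + 10\right)\right)^{2} = \left(-72 - 72\right)^{2} = \left(-144\right)^{2} = 20736$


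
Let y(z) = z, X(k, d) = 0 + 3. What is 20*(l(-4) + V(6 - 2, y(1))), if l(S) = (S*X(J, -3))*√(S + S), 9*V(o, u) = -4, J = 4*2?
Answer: -80/9 - 480*I*√2 ≈ -8.8889 - 678.82*I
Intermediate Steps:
J = 8
X(k, d) = 3
V(o, u) = -4/9 (V(o, u) = (⅑)*(-4) = -4/9)
l(S) = 3*√2*S^(3/2) (l(S) = (S*3)*√(S + S) = (3*S)*√(2*S) = (3*S)*(√2*√S) = 3*√2*S^(3/2))
20*(l(-4) + V(6 - 2, y(1))) = 20*(3*√2*(-4)^(3/2) - 4/9) = 20*(3*√2*(-8*I) - 4/9) = 20*(-24*I*√2 - 4/9) = 20*(-4/9 - 24*I*√2) = -80/9 - 480*I*√2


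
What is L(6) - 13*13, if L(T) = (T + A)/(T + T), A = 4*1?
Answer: -1009/6 ≈ -168.17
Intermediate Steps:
A = 4
L(T) = (4 + T)/(2*T) (L(T) = (T + 4)/(T + T) = (4 + T)/((2*T)) = (4 + T)*(1/(2*T)) = (4 + T)/(2*T))
L(6) - 13*13 = (½)*(4 + 6)/6 - 13*13 = (½)*(⅙)*10 - 169 = ⅚ - 169 = -1009/6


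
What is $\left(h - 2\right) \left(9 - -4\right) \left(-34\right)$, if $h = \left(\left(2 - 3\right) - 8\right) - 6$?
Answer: $7514$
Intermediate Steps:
$h = -15$ ($h = \left(-1 - 8\right) - 6 = -9 - 6 = -15$)
$\left(h - 2\right) \left(9 - -4\right) \left(-34\right) = \left(-15 - 2\right) \left(9 - -4\right) \left(-34\right) = - 17 \left(9 + 4\right) \left(-34\right) = \left(-17\right) 13 \left(-34\right) = \left(-221\right) \left(-34\right) = 7514$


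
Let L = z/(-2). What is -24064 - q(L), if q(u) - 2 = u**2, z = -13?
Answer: -96433/4 ≈ -24108.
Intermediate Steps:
L = 13/2 (L = -13/(-2) = -1/2*(-13) = 13/2 ≈ 6.5000)
q(u) = 2 + u**2
-24064 - q(L) = -24064 - (2 + (13/2)**2) = -24064 - (2 + 169/4) = -24064 - 1*177/4 = -24064 - 177/4 = -96433/4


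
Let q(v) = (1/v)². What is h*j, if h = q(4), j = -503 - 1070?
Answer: -1573/16 ≈ -98.313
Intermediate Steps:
j = -1573
q(v) = v⁻²
h = 1/16 (h = 4⁻² = 1/16 ≈ 0.062500)
h*j = (1/16)*(-1573) = -1573/16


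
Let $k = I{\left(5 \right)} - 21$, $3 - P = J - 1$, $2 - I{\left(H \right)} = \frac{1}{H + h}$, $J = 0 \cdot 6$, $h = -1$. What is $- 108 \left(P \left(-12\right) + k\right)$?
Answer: $7263$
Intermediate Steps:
$J = 0$
$I{\left(H \right)} = 2 - \frac{1}{-1 + H}$ ($I{\left(H \right)} = 2 - \frac{1}{H - 1} = 2 - \frac{1}{-1 + H}$)
$P = 4$ ($P = 3 - \left(0 - 1\right) = 3 - -1 = 3 + 1 = 4$)
$k = - \frac{77}{4}$ ($k = \frac{-3 + 2 \cdot 5}{-1 + 5} - 21 = \frac{-3 + 10}{4} - 21 = \frac{1}{4} \cdot 7 - 21 = \frac{7}{4} - 21 = - \frac{77}{4} \approx -19.25$)
$- 108 \left(P \left(-12\right) + k\right) = - 108 \left(4 \left(-12\right) - \frac{77}{4}\right) = - 108 \left(-48 - \frac{77}{4}\right) = \left(-108\right) \left(- \frac{269}{4}\right) = 7263$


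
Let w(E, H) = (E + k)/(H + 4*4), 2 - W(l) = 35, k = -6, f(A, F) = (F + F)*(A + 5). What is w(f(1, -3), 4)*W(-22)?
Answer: 693/10 ≈ 69.300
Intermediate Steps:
f(A, F) = 2*F*(5 + A) (f(A, F) = (2*F)*(5 + A) = 2*F*(5 + A))
W(l) = -33 (W(l) = 2 - 1*35 = 2 - 35 = -33)
w(E, H) = (-6 + E)/(16 + H) (w(E, H) = (E - 6)/(H + 4*4) = (-6 + E)/(H + 16) = (-6 + E)/(16 + H))
w(f(1, -3), 4)*W(-22) = ((-6 + 2*(-3)*(5 + 1))/(16 + 4))*(-33) = ((-6 + 2*(-3)*6)/20)*(-33) = ((-6 - 36)/20)*(-33) = ((1/20)*(-42))*(-33) = -21/10*(-33) = 693/10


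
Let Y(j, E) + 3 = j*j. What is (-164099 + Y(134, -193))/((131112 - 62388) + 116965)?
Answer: -20878/26527 ≈ -0.78705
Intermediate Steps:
Y(j, E) = -3 + j**2 (Y(j, E) = -3 + j*j = -3 + j**2)
(-164099 + Y(134, -193))/((131112 - 62388) + 116965) = (-164099 + (-3 + 134**2))/((131112 - 62388) + 116965) = (-164099 + (-3 + 17956))/(68724 + 116965) = (-164099 + 17953)/185689 = -146146*1/185689 = -20878/26527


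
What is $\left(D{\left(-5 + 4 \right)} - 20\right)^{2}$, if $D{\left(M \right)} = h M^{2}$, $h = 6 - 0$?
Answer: $196$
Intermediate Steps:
$h = 6$ ($h = 6 + 0 = 6$)
$D{\left(M \right)} = 6 M^{2}$
$\left(D{\left(-5 + 4 \right)} - 20\right)^{2} = \left(6 \left(-5 + 4\right)^{2} - 20\right)^{2} = \left(6 \left(-1\right)^{2} - 20\right)^{2} = \left(6 \cdot 1 - 20\right)^{2} = \left(6 - 20\right)^{2} = \left(-14\right)^{2} = 196$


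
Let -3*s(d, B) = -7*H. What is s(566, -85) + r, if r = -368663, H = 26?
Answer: -1105807/3 ≈ -3.6860e+5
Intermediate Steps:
s(d, B) = 182/3 (s(d, B) = -(-7)*26/3 = -⅓*(-182) = 182/3)
s(566, -85) + r = 182/3 - 368663 = -1105807/3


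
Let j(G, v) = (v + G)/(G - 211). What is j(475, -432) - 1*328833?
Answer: -86811869/264 ≈ -3.2883e+5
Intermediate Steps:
j(G, v) = (G + v)/(-211 + G)
j(475, -432) - 1*328833 = (475 - 432)/(-211 + 475) - 1*328833 = 43/264 - 328833 = -86811869/264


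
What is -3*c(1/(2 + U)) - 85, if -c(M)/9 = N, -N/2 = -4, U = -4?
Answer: 131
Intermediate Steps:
N = 8 (N = -2*(-4) = 8)
c(M) = -72 (c(M) = -9*8 = -72)
-3*c(1/(2 + U)) - 85 = -3*(-72) - 85 = 216 - 85 = 131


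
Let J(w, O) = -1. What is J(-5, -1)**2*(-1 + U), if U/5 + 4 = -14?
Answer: -91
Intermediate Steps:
U = -90 (U = -20 + 5*(-14) = -20 - 70 = -90)
J(-5, -1)**2*(-1 + U) = (-1)**2*(-1 - 90) = 1*(-91) = -91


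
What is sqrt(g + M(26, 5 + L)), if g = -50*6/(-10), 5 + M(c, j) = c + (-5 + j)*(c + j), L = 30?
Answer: 3*sqrt(209) ≈ 43.370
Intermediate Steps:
M(c, j) = -5 + c + (-5 + j)*(c + j) (M(c, j) = -5 + (c + (-5 + j)*(c + j)) = -5 + c + (-5 + j)*(c + j))
g = 30 (g = -300*(-1/10) = 30)
sqrt(g + M(26, 5 + L)) = sqrt(30 + (-5 + (5 + 30)**2 - 5*(5 + 30) - 4*26 + 26*(5 + 30))) = sqrt(30 + (-5 + 35**2 - 5*35 - 104 + 26*35)) = sqrt(30 + (-5 + 1225 - 175 - 104 + 910)) = sqrt(30 + 1851) = sqrt(1881) = 3*sqrt(209)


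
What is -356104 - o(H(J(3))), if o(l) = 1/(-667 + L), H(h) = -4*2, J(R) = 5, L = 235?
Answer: -153836927/432 ≈ -3.5610e+5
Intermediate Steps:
H(h) = -8
o(l) = -1/432 (o(l) = 1/(-667 + 235) = 1/(-432) = -1/432)
-356104 - o(H(J(3))) = -356104 - 1*(-1/432) = -356104 + 1/432 = -153836927/432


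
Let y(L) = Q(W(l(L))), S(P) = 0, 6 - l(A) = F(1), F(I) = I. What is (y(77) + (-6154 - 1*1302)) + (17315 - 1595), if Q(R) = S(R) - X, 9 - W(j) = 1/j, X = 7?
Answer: 8257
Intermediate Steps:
l(A) = 5 (l(A) = 6 - 1*1 = 6 - 1 = 5)
W(j) = 9 - 1/j
Q(R) = -7 (Q(R) = 0 - 1*7 = 0 - 7 = -7)
y(L) = -7
(y(77) + (-6154 - 1*1302)) + (17315 - 1595) = (-7 + (-6154 - 1*1302)) + (17315 - 1595) = (-7 + (-6154 - 1302)) + 15720 = (-7 - 7456) + 15720 = -7463 + 15720 = 8257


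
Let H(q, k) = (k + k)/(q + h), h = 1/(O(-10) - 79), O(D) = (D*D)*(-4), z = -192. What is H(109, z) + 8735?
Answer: 227935207/26105 ≈ 8731.5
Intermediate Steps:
O(D) = -4*D² (O(D) = D²*(-4) = -4*D²)
h = -1/479 (h = 1/(-4*(-10)² - 79) = 1/(-4*100 - 79) = 1/(-400 - 79) = 1/(-479) = -1/479 ≈ -0.0020877)
H(q, k) = 2*k/(-1/479 + q) (H(q, k) = (k + k)/(q - 1/479) = (2*k)/(-1/479 + q) = 2*k/(-1/479 + q))
H(109, z) + 8735 = 958*(-192)/(-1 + 479*109) + 8735 = 958*(-192)/(-1 + 52211) + 8735 = 958*(-192)/52210 + 8735 = 958*(-192)*(1/52210) + 8735 = -91968/26105 + 8735 = 227935207/26105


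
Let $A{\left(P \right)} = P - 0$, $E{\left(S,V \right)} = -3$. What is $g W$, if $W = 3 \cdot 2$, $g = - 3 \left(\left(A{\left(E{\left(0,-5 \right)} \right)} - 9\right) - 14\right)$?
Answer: $468$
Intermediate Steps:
$A{\left(P \right)} = P$ ($A{\left(P \right)} = P + 0 = P$)
$g = 78$ ($g = - 3 \left(\left(-3 - 9\right) - 14\right) = - 3 \left(-12 - 14\right) = \left(-3\right) \left(-26\right) = 78$)
$W = 6$
$g W = 78 \cdot 6 = 468$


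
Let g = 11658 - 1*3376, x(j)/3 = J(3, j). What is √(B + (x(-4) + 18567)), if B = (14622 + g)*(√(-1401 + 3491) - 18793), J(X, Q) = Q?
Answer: √(-430416317 + 22904*√2090) ≈ 20721.0*I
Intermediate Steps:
x(j) = 3*j
g = 8282 (g = 11658 - 3376 = 8282)
B = -430434872 + 22904*√2090 (B = (14622 + 8282)*(√(-1401 + 3491) - 18793) = 22904*(√2090 - 18793) = 22904*(-18793 + √2090) = -430434872 + 22904*√2090 ≈ -4.2939e+8)
√(B + (x(-4) + 18567)) = √((-430434872 + 22904*√2090) + (3*(-4) + 18567)) = √((-430434872 + 22904*√2090) + (-12 + 18567)) = √((-430434872 + 22904*√2090) + 18555) = √(-430416317 + 22904*√2090)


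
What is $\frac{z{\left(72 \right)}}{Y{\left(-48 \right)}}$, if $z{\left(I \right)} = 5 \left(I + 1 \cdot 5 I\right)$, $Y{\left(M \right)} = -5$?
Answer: $-432$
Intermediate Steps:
$z{\left(I \right)} = 30 I$ ($z{\left(I \right)} = 5 \left(I + 5 I\right) = 5 \cdot 6 I = 30 I$)
$\frac{z{\left(72 \right)}}{Y{\left(-48 \right)}} = \frac{30 \cdot 72}{-5} = 2160 \left(- \frac{1}{5}\right) = -432$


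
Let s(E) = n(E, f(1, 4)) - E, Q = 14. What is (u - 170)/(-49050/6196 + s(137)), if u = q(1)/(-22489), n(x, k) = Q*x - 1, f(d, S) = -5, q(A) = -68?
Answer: -11843846076/123462698435 ≈ -0.095931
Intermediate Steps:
n(x, k) = -1 + 14*x (n(x, k) = 14*x - 1 = -1 + 14*x)
s(E) = -1 + 13*E (s(E) = (-1 + 14*E) - E = -1 + 13*E)
u = 68/22489 (u = -68/(-22489) = -68*(-1/22489) = 68/22489 ≈ 0.0030237)
(u - 170)/(-49050/6196 + s(137)) = (68/22489 - 170)/(-49050/6196 + (-1 + 13*137)) = -3823062/(22489*(-49050*1/6196 + (-1 + 1781))) = -3823062/(22489*(-24525/3098 + 1780)) = -3823062/(22489*5489915/3098) = -3823062/22489*3098/5489915 = -11843846076/123462698435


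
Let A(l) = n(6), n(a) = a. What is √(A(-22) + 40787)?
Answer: 19*√113 ≈ 201.97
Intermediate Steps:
A(l) = 6
√(A(-22) + 40787) = √(6 + 40787) = √40793 = 19*√113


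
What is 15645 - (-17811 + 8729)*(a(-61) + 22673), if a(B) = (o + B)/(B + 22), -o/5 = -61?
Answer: 8029125401/39 ≈ 2.0587e+8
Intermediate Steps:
o = 305 (o = -5*(-61) = 305)
a(B) = (305 + B)/(22 + B) (a(B) = (305 + B)/(B + 22) = (305 + B)/(22 + B))
15645 - (-17811 + 8729)*(a(-61) + 22673) = 15645 - (-17811 + 8729)*((305 - 61)/(22 - 61) + 22673) = 15645 - (-9082)*(244/(-39) + 22673) = 15645 - (-9082)*(-1/39*244 + 22673) = 15645 - (-9082)*(-244/39 + 22673) = 15645 - (-9082)*884003/39 = 15645 - 1*(-8028515246/39) = 15645 + 8028515246/39 = 8029125401/39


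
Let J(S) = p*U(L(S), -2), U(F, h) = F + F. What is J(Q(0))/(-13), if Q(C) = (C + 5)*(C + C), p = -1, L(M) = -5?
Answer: -10/13 ≈ -0.76923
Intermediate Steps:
U(F, h) = 2*F
Q(C) = 2*C*(5 + C) (Q(C) = (5 + C)*(2*C) = 2*C*(5 + C))
J(S) = 10 (J(S) = -2*(-5) = -1*(-10) = 10)
J(Q(0))/(-13) = 10/(-13) = -1/13*10 = -10/13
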